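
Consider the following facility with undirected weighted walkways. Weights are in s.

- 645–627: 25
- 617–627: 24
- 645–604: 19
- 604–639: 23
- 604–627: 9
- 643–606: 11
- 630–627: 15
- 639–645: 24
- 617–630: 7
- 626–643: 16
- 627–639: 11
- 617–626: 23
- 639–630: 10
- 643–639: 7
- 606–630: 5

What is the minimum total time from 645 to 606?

Shortest distances from 645:
645: 0
604: 19  (via 645)
639: 24  (via 645)
627: 25  (via 645)
643: 31  (via 639)
630: 34  (via 639)
606: 39  (via 630)
Shortest route: 645 → 639 → 630 → 606 = 39 s.

39 s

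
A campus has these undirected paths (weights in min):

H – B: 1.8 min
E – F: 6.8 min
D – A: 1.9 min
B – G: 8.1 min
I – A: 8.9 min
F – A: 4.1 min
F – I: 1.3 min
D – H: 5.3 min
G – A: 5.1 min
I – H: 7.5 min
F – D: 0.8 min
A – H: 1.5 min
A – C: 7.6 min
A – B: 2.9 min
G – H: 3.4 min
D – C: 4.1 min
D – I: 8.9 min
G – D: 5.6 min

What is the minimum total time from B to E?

12.4 min

Running Dijkstra from B:
B: 0
H: 1.8  (via B)
A: 2.9  (via B)
D: 4.8  (via A)
G: 5.2  (via H)
F: 5.6  (via D)
I: 6.9  (via F)
C: 8.9  (via D)
E: 12.4  (via F)
Shortest route: B–A–D–F–E = 12.4 min.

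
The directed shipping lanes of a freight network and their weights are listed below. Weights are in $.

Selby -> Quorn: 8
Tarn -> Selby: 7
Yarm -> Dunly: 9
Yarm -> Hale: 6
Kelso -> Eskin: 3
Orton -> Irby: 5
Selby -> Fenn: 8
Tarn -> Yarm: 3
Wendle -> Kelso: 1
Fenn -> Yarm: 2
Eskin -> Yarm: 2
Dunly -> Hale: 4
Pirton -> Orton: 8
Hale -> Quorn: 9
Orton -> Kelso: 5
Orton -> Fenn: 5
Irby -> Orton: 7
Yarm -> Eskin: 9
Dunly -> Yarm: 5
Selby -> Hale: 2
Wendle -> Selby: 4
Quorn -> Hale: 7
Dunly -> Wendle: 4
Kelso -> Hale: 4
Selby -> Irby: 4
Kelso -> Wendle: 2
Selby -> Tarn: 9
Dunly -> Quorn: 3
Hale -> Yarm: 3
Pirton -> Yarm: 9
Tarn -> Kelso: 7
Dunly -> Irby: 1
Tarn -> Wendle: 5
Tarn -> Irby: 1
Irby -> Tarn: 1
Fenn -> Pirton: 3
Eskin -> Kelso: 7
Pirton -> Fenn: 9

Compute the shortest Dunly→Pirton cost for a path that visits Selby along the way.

$19

Best Dunly to Selby: Dunly–Wendle–Selby costing 8
Best Selby to Pirton: Selby–Fenn–Pirton costing 11
Total via Selby: 8 + 11 = $19.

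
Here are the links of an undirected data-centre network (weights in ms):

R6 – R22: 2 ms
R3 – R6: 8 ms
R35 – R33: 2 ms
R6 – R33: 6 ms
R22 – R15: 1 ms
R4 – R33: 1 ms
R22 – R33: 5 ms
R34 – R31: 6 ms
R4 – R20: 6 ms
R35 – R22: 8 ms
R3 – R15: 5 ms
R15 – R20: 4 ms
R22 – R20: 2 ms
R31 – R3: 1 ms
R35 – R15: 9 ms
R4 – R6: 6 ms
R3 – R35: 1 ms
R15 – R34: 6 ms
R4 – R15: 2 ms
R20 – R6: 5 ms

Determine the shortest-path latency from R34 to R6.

9 ms

Compare a few routes:
R34 - R15 - R22 - R6: 6+1+2 = 9
R34 - R15 - R4 - R6: 6+2+6 = 14
The minimum is 9 ms via R34 - R15 - R22 - R6.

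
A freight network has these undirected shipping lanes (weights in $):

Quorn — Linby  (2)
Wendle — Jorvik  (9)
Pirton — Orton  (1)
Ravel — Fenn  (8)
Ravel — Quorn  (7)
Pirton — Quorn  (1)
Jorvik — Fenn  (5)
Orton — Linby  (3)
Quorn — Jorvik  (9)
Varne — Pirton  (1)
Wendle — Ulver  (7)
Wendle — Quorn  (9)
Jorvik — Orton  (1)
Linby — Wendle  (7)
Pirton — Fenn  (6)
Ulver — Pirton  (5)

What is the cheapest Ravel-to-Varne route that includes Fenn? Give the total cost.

Best Ravel to Fenn: Ravel → Fenn costing 8
Shortest Fenn→Varne: Fenn → Pirton → Varne = 7
Total via Fenn: 8 + 7 = $15.

$15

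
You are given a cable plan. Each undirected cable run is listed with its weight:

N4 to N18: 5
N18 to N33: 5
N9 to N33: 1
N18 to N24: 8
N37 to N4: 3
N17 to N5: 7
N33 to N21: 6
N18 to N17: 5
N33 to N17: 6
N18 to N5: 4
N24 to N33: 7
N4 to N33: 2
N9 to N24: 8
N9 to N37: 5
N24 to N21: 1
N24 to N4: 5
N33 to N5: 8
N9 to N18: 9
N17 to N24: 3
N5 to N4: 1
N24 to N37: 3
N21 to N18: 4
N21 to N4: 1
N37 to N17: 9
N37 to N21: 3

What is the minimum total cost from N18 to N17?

Shortest distances from N18:
N18: 0
N5: 4  (via N18)
N21: 4  (via N18)
N24: 5  (via N21)
N4: 5  (via N18)
N33: 5  (via N18)
N17: 5  (via N18)
Shortest route: N18 → N17 = 5.

5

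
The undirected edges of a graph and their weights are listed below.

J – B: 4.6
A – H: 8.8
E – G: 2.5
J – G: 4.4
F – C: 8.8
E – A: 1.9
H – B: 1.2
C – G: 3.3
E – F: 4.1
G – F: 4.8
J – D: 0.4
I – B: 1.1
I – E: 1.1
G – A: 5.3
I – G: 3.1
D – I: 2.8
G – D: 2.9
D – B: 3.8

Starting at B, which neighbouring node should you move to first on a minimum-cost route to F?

Compare a few routes:
B–I–G–E–F: 1.1+3.1+2.5+4.1 = 10.8
B–I–E–G–F: 1.1+1.1+2.5+4.8 = 9.5
B–I–G–F: 1.1+3.1+4.8 = 9
B–I–E–F: 1.1+1.1+4.1 = 6.3
Cheapest is B–I–E–F at 6.3.
So from B the first move is to I.

I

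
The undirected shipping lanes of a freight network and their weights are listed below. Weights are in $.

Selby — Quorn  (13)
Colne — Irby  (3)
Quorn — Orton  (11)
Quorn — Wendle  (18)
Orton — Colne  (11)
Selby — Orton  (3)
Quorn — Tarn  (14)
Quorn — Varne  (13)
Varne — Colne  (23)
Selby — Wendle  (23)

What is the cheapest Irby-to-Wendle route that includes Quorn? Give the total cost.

$43

Shortest Irby→Quorn: Irby–Colne–Orton–Quorn = 25
Best Quorn to Wendle: Quorn–Wendle costing 18
Total via Quorn: 25 + 18 = $43.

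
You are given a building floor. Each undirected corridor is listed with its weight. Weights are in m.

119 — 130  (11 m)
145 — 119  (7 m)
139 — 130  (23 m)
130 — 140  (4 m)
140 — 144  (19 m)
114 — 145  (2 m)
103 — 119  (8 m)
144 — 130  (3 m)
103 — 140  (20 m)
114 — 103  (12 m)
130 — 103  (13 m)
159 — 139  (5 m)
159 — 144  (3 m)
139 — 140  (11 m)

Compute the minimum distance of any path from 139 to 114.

31 m

Compare a few routes:
139 - 159 - 144 - 130 - 103 - 114: 5+3+3+13+12 = 36
139 - 159 - 144 - 130 - 119 - 145 - 114: 5+3+3+11+7+2 = 31
139 - 140 - 130 - 119 - 145 - 114: 11+4+11+7+2 = 35
The minimum is 31 m via 139 - 159 - 144 - 130 - 119 - 145 - 114.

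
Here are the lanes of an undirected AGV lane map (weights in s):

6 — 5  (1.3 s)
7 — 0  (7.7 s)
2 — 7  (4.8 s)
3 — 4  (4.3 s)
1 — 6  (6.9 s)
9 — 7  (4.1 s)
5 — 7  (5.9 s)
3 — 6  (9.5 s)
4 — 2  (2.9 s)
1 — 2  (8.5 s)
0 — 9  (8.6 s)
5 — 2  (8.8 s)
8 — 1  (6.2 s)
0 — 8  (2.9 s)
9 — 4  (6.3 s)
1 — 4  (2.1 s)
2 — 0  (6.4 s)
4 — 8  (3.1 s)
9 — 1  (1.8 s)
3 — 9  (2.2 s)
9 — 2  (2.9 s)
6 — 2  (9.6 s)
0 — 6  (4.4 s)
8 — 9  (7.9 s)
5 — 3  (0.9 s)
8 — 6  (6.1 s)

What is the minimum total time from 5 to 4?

5.2 s

Running Dijkstra from 5:
5: 0
3: 0.9  (via 5)
6: 1.3  (via 5)
9: 3.1  (via 3)
1: 4.9  (via 9)
4: 5.2  (via 3)
Shortest route: 5 → 3 → 4 = 5.2 s.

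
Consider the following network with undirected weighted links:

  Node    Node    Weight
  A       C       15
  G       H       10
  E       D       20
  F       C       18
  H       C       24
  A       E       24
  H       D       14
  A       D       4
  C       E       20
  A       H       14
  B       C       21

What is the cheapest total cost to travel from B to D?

Settle nodes by increasing distance from B:
B: 0
C: 21  (via B)
A: 36  (via C)
F: 39  (via C)
D: 40  (via A)
Shortest route: B–C–A–D = 40.

40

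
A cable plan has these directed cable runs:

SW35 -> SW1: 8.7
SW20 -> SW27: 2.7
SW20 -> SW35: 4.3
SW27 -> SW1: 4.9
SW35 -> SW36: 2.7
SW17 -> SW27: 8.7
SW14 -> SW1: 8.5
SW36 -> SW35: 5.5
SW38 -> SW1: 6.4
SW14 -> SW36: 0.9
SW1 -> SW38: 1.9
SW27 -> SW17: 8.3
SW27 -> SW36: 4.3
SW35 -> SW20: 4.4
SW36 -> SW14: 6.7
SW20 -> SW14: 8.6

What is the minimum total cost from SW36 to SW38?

Candidate routes:
SW36–SW14–SW1–SW38: 6.7+8.5+1.9 = 17.1
SW36–SW35–SW1–SW38: 5.5+8.7+1.9 = 16.1
The minimum is 16.1 via SW36–SW35–SW1–SW38.

16.1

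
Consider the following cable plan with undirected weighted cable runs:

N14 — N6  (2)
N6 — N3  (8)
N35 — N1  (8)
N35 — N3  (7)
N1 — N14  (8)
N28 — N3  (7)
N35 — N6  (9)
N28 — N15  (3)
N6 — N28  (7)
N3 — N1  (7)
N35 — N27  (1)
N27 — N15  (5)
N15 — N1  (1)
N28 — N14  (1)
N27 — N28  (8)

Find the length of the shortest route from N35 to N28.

Shortest distances from N35:
N35: 0
N27: 1  (via N35)
N15: 6  (via N27)
N3: 7  (via N35)
N1: 7  (via N15)
N28: 9  (via N27)
Shortest route: N35 → N27 → N28 = 9.

9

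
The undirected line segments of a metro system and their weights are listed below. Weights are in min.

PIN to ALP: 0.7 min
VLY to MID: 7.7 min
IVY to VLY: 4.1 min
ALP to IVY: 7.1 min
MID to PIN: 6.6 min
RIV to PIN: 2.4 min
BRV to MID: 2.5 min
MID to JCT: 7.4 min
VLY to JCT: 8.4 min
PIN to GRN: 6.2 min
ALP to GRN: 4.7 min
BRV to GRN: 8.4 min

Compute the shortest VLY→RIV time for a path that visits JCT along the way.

Shortest VLY→JCT: VLY → JCT = 8.4
Best JCT to RIV: JCT → MID → PIN → RIV costing 16.4
Total via JCT: 8.4 + 16.4 = 24.8 min.

24.8 min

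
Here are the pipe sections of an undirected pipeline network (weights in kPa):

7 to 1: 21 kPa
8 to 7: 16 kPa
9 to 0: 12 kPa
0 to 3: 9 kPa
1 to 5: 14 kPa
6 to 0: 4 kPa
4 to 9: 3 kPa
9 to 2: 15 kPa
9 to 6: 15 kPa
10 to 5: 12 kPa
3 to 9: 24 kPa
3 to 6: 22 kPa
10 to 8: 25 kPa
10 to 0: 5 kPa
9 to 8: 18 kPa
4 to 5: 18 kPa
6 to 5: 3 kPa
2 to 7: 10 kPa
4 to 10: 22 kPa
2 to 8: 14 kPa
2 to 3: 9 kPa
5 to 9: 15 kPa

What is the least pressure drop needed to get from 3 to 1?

Settle nodes by increasing distance from 3:
3: 0
0: 9  (via 3)
2: 9  (via 3)
6: 13  (via 0)
10: 14  (via 0)
5: 16  (via 6)
7: 19  (via 2)
9: 21  (via 0)
8: 23  (via 2)
4: 24  (via 9)
1: 30  (via 5)
Shortest route: 3 → 0 → 6 → 5 → 1 = 30 kPa.

30 kPa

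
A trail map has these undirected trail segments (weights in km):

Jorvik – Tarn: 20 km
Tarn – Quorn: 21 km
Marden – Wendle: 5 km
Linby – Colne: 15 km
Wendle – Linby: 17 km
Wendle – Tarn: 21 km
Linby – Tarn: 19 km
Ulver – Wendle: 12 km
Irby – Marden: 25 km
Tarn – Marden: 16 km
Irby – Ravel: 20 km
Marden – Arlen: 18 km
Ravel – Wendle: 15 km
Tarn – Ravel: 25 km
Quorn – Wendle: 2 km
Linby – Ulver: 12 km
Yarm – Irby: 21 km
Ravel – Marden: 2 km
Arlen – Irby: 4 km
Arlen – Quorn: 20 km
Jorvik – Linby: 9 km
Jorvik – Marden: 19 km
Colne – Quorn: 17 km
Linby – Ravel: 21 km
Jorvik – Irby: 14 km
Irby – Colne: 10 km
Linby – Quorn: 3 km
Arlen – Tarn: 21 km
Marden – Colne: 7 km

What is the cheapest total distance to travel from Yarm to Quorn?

Settle nodes by increasing distance from Yarm:
Yarm: 0
Irby: 21  (via Yarm)
Arlen: 25  (via Irby)
Colne: 31  (via Irby)
Jorvik: 35  (via Irby)
Marden: 38  (via Colne)
Ravel: 40  (via Marden)
Wendle: 43  (via Marden)
Linby: 44  (via Jorvik)
Quorn: 45  (via Arlen)
Shortest route: Yarm–Irby–Arlen–Quorn = 45 km.

45 km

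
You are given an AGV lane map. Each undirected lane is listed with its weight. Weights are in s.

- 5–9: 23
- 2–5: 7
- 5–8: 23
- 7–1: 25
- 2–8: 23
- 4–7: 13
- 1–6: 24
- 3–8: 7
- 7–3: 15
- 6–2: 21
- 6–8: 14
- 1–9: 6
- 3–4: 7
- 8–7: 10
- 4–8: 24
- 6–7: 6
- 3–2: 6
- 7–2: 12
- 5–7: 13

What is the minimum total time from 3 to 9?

36 s

Running Dijkstra from 3:
3: 0
2: 6  (via 3)
4: 7  (via 3)
8: 7  (via 3)
5: 13  (via 2)
7: 15  (via 3)
6: 21  (via 8)
9: 36  (via 5)
Shortest route: 3–2–5–9 = 36 s.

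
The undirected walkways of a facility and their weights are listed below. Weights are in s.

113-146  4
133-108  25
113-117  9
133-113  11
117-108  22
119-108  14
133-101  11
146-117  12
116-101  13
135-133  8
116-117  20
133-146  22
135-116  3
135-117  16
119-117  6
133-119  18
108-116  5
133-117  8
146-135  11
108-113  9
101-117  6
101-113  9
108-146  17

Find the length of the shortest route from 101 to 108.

18 s

Compare a few routes:
101 - 117 - 113 - 108: 6+9+9 = 24
101 - 113 - 108: 9+9 = 18
Cheapest is 101 - 113 - 108 at 18 s.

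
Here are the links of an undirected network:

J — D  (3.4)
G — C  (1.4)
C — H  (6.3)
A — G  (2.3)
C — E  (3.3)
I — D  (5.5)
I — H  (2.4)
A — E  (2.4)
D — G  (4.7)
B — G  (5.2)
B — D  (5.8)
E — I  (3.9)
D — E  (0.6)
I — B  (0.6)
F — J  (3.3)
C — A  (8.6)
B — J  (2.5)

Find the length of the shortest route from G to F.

11

Candidate routes:
G–B–J–F: 5.2+2.5+3.3 = 11
G–D–J–F: 4.7+3.4+3.3 = 11.4
The minimum is 11 via G–B–J–F.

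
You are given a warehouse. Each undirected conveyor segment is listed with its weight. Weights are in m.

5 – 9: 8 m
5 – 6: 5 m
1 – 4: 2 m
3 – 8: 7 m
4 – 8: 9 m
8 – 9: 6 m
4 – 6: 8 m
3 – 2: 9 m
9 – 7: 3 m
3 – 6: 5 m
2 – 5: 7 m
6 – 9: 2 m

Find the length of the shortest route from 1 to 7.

15 m

Settle nodes by increasing distance from 1:
1: 0
4: 2  (via 1)
6: 10  (via 4)
8: 11  (via 4)
9: 12  (via 6)
3: 15  (via 6)
5: 15  (via 6)
7: 15  (via 9)
Shortest route: 1–4–6–9–7 = 15 m.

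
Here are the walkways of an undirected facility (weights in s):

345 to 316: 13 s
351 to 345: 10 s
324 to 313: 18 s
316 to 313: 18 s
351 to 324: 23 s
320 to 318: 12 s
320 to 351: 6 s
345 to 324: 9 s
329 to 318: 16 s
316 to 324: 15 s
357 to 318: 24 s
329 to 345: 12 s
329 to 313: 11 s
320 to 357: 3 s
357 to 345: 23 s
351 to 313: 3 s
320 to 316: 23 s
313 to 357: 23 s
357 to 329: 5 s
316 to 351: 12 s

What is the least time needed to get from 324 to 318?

37 s

Candidate routes:
324 - 345 - 329 - 318: 9+12+16 = 37
324 - 313 - 351 - 320 - 318: 18+3+6+12 = 39
324 - 345 - 329 - 357 - 320 - 318: 9+12+5+3+12 = 41
324 - 351 - 320 - 318: 23+6+12 = 41
Cheapest is 324 - 345 - 329 - 318 at 37 s.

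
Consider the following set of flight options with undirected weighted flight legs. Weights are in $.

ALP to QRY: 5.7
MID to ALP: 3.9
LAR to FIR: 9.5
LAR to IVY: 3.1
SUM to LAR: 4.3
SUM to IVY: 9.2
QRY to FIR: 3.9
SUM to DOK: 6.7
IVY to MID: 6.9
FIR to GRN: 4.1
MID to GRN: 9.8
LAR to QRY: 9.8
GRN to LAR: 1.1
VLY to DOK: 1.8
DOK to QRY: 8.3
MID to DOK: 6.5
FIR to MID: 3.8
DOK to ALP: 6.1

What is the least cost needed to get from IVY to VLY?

Enumerating some paths:
IVY–MID–ALP–DOK–VLY: 6.9+3.9+6.1+1.8 = 18.7
IVY–MID–DOK–VLY: 6.9+6.5+1.8 = 15.2
IVY–SUM–DOK–VLY: 9.2+6.7+1.8 = 17.7
IVY–LAR–SUM–DOK–VLY: 3.1+4.3+6.7+1.8 = 15.9
The minimum is $15.2 via IVY–MID–DOK–VLY.

$15.2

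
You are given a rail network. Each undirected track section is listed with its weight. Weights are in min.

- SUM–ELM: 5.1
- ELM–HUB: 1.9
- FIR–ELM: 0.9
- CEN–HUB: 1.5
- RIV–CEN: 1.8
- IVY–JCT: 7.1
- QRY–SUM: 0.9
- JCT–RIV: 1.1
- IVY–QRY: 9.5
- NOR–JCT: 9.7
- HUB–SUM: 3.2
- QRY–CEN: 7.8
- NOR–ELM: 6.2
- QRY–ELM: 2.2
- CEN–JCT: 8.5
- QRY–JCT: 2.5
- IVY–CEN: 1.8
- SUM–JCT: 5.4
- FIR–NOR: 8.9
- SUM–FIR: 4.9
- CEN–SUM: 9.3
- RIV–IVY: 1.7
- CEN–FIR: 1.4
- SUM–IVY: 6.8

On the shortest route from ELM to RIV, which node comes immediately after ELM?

FIR

Compare a few routes:
ELM → HUB → CEN → RIV: 1.9+1.5+1.8 = 5.2
ELM → FIR → CEN → RIV: 0.9+1.4+1.8 = 4.1
ELM → FIR → CEN → IVY → RIV: 0.9+1.4+1.8+1.7 = 5.8
The minimum is 4.1 min via ELM → FIR → CEN → RIV.
So from ELM the first move is to FIR.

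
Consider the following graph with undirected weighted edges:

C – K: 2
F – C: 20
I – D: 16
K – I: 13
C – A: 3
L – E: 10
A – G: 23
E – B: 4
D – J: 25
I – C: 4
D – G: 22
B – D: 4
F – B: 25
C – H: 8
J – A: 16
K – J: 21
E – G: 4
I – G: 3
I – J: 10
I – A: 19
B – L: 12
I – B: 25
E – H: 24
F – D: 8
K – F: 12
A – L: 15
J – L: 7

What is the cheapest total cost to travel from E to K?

13

Settle nodes by increasing distance from E:
E: 0
B: 4  (via E)
G: 4  (via E)
I: 7  (via G)
D: 8  (via B)
L: 10  (via E)
C: 11  (via I)
K: 13  (via C)
Shortest route: E → G → I → C → K = 13.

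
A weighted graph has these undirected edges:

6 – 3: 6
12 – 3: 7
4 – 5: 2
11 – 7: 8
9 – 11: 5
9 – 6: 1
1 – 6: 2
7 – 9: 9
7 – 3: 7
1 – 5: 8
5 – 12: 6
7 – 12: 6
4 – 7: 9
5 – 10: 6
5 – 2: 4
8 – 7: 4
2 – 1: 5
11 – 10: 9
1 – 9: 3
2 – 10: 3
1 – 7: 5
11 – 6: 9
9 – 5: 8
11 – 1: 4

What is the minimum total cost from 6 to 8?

Settle nodes by increasing distance from 6:
6: 0
9: 1  (via 6)
1: 2  (via 6)
3: 6  (via 6)
11: 6  (via 9)
2: 7  (via 1)
7: 7  (via 1)
5: 9  (via 9)
10: 10  (via 2)
4: 11  (via 5)
8: 11  (via 7)
Shortest route: 6 → 1 → 7 → 8 = 11.

11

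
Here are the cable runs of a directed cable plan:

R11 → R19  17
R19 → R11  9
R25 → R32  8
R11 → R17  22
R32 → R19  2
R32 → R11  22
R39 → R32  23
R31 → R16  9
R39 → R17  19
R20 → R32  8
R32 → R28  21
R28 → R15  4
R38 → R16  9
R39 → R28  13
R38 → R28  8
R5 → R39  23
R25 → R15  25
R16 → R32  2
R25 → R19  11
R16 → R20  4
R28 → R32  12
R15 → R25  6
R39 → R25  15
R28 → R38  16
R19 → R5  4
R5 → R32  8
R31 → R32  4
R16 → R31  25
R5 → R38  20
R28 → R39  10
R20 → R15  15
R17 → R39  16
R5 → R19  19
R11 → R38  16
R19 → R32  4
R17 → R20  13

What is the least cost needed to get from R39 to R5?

Settle nodes by increasing distance from R39:
R39: 0
R28: 13  (via R39)
R25: 15  (via R39)
R15: 17  (via R28)
R17: 19  (via R39)
R32: 23  (via R39)
R19: 25  (via R32)
R38: 29  (via R28)
R5: 29  (via R19)
Shortest route: R39 → R32 → R19 → R5 = 29.

29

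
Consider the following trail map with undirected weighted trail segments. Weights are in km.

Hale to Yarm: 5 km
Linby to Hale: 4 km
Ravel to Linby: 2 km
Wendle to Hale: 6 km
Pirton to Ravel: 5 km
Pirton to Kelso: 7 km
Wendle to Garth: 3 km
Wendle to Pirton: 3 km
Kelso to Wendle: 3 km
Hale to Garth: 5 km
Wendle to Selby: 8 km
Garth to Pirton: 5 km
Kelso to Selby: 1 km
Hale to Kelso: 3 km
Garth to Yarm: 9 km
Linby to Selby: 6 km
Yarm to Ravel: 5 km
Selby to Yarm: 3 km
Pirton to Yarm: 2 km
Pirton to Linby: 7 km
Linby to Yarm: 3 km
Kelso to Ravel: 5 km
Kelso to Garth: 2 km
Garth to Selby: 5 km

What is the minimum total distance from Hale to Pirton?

7 km

Compare a few routes:
Hale - Linby - Yarm - Pirton: 4+3+2 = 9
Hale - Kelso - Selby - Yarm - Pirton: 3+1+3+2 = 9
Hale - Kelso - Wendle - Pirton: 3+3+3 = 9
Hale - Yarm - Pirton: 5+2 = 7
The minimum is 7 km via Hale - Yarm - Pirton.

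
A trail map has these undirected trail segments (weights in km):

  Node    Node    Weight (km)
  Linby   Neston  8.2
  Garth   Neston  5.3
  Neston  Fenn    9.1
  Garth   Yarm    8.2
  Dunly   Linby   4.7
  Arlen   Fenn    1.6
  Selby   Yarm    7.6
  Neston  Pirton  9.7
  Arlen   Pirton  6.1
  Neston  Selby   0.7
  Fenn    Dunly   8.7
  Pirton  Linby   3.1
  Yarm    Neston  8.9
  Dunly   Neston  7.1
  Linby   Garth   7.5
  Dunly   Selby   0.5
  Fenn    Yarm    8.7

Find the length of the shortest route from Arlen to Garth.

Settle nodes by increasing distance from Arlen:
Arlen: 0
Fenn: 1.6  (via Arlen)
Pirton: 6.1  (via Arlen)
Linby: 9.2  (via Pirton)
Dunly: 10.3  (via Fenn)
Yarm: 10.3  (via Fenn)
Neston: 10.7  (via Fenn)
Selby: 10.8  (via Dunly)
Garth: 16  (via Neston)
Shortest route: Arlen → Fenn → Neston → Garth = 16 km.

16 km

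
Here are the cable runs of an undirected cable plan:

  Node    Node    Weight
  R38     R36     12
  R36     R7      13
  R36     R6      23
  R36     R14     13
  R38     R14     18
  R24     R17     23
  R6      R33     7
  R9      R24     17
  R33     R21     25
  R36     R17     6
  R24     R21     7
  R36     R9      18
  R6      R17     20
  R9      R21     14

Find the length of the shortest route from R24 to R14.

42

Compare a few routes:
R24 → R21 → R9 → R36 → R14: 7+14+18+13 = 52
R24 → R17 → R36 → R14: 23+6+13 = 42
R24 → R9 → R36 → R14: 17+18+13 = 48
Cheapest is R24 → R17 → R36 → R14 at 42.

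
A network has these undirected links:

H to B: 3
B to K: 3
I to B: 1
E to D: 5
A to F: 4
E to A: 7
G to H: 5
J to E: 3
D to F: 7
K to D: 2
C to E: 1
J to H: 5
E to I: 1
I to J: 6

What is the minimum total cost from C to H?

6

Enumerating some paths:
C - E - J - H: 1+3+5 = 9
C - E - I - J - H: 1+1+6+5 = 13
C - E - I - B - H: 1+1+1+3 = 6
The minimum is 6 via C - E - I - B - H.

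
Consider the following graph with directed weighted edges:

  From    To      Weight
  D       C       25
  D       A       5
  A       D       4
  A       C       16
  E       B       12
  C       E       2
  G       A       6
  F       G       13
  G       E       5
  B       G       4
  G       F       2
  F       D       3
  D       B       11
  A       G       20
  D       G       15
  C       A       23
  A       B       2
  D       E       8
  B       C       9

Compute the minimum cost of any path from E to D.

21

Running Dijkstra from E:
E: 0
B: 12  (via E)
G: 16  (via B)
F: 18  (via G)
C: 21  (via B)
D: 21  (via F)
Shortest route: E–B–G–F–D = 21.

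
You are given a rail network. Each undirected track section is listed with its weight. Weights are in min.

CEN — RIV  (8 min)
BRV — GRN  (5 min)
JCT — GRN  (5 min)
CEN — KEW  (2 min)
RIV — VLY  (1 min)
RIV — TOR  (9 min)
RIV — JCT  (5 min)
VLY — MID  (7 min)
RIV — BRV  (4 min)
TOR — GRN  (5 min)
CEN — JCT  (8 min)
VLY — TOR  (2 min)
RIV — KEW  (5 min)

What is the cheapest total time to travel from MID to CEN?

15 min

Enumerating some paths:
MID → VLY → TOR → RIV → KEW → CEN: 7+2+9+5+2 = 25
MID → VLY → RIV → JCT → CEN: 7+1+5+8 = 21
MID → VLY → RIV → CEN: 7+1+8 = 16
MID → VLY → RIV → KEW → CEN: 7+1+5+2 = 15
The minimum is 15 min via MID → VLY → RIV → KEW → CEN.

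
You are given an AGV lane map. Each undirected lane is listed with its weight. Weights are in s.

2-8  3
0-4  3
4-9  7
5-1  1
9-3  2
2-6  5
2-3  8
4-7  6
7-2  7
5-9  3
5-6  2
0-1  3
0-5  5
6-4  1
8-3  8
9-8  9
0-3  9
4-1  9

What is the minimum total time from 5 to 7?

9 s

Candidate routes:
5 → 6 → 4 → 7: 2+1+6 = 9
5 → 1 → 0 → 4 → 7: 1+3+3+6 = 13
5 → 6 → 2 → 7: 2+5+7 = 14
5 → 0 → 4 → 7: 5+3+6 = 14
The minimum is 9 s via 5 → 6 → 4 → 7.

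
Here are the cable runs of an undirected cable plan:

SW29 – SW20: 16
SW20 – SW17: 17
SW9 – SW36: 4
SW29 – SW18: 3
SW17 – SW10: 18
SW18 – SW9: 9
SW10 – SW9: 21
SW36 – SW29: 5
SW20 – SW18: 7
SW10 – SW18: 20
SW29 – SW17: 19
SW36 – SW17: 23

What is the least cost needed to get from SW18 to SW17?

Candidate routes:
SW18–SW29–SW20–SW17: 3+16+17 = 36
SW18–SW29–SW17: 3+19 = 22
SW18–SW29–SW36–SW17: 3+5+23 = 31
SW18–SW20–SW17: 7+17 = 24
The minimum is 22 via SW18–SW29–SW17.

22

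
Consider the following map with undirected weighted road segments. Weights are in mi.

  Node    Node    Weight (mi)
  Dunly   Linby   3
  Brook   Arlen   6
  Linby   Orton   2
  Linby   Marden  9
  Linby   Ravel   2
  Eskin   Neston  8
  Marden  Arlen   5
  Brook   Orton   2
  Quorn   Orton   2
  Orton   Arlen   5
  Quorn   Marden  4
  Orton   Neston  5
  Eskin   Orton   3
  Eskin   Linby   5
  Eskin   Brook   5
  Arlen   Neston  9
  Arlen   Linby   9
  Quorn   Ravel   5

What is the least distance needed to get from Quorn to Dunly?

Candidate routes:
Quorn–Ravel–Linby–Dunly: 5+2+3 = 10
Quorn–Orton–Linby–Dunly: 2+2+3 = 7
Quorn–Orton–Eskin–Linby–Dunly: 2+3+5+3 = 13
Cheapest is Quorn–Orton–Linby–Dunly at 7 mi.

7 mi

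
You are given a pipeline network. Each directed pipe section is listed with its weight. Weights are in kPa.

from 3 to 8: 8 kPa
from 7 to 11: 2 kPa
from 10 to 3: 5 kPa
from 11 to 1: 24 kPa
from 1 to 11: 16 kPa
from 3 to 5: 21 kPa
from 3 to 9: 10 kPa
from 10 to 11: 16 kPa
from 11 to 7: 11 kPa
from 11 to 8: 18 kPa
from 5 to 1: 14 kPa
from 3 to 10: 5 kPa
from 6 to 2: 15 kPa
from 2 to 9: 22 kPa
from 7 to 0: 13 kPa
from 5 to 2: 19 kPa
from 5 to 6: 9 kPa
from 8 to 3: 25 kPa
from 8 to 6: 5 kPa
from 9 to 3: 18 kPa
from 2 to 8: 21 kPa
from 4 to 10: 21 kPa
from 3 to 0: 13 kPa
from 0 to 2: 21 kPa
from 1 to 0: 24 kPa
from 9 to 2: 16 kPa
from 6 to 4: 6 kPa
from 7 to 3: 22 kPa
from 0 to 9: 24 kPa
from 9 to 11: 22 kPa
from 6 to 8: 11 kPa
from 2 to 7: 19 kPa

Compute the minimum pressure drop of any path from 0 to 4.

53 kPa

Enumerating some paths:
0 → 2 → 8 → 6 → 4: 21+21+5+6 = 53
0 → 9 → 2 → 8 → 6 → 4: 24+16+21+5+6 = 72
0 → 9 → 3 → 8 → 6 → 4: 24+18+8+5+6 = 61
0 → 2 → 7 → 11 → 8 → 6 → 4: 21+19+2+18+5+6 = 71
The minimum is 53 kPa via 0 → 2 → 8 → 6 → 4.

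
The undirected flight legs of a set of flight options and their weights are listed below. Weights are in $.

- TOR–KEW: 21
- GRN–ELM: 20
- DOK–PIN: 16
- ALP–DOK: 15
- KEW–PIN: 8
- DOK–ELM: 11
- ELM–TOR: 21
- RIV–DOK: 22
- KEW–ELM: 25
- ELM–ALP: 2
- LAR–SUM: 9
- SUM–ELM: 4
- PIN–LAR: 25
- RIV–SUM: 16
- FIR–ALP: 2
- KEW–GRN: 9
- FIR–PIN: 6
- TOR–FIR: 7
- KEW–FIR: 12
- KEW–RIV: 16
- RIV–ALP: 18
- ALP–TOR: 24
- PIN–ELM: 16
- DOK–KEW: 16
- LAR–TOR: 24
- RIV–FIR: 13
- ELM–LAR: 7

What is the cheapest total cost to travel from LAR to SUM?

Settle nodes by increasing distance from LAR:
LAR: 0
ELM: 7  (via LAR)
SUM: 9  (via LAR)
Shortest route: LAR–SUM = $9.

$9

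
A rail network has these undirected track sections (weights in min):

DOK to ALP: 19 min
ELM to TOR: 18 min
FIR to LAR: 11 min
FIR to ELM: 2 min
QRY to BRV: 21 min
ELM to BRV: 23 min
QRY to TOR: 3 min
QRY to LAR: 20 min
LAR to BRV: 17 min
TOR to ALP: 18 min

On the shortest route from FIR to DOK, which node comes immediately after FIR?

Candidate routes:
FIR → ELM → BRV → QRY → TOR → ALP → DOK: 2+23+21+3+18+19 = 86
FIR → ELM → TOR → ALP → DOK: 2+18+18+19 = 57
FIR → LAR → QRY → TOR → ALP → DOK: 11+20+3+18+19 = 71
FIR → LAR → BRV → QRY → TOR → ALP → DOK: 11+17+21+3+18+19 = 89
Cheapest is FIR → ELM → TOR → ALP → DOK at 57 min.
So from FIR the first move is to ELM.

ELM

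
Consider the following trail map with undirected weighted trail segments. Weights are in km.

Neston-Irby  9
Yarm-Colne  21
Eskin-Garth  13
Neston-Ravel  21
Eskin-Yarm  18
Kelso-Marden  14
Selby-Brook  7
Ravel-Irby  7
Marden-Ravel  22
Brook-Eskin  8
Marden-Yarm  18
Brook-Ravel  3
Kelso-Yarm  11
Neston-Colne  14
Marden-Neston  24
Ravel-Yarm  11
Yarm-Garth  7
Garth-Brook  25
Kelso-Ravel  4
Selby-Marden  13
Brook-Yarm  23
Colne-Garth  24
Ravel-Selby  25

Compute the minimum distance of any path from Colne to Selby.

Running Dijkstra from Colne:
Colne: 0
Neston: 14  (via Colne)
Yarm: 21  (via Colne)
Irby: 23  (via Neston)
Garth: 24  (via Colne)
Ravel: 30  (via Irby)
Kelso: 32  (via Yarm)
Brook: 33  (via Ravel)
Eskin: 37  (via Garth)
Marden: 38  (via Neston)
Selby: 40  (via Brook)
Shortest route: Colne → Neston → Irby → Ravel → Brook → Selby = 40 km.

40 km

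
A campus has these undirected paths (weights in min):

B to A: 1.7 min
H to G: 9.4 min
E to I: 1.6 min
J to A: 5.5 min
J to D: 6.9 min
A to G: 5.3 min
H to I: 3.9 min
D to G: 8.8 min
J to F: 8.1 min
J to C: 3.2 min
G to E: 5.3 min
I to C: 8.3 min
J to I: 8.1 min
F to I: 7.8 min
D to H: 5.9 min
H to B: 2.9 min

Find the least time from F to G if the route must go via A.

18.9 min

Shortest F→A: F → J → A = 13.6
Shortest A→G: A → G = 5.3
Total via A: 13.6 + 5.3 = 18.9 min.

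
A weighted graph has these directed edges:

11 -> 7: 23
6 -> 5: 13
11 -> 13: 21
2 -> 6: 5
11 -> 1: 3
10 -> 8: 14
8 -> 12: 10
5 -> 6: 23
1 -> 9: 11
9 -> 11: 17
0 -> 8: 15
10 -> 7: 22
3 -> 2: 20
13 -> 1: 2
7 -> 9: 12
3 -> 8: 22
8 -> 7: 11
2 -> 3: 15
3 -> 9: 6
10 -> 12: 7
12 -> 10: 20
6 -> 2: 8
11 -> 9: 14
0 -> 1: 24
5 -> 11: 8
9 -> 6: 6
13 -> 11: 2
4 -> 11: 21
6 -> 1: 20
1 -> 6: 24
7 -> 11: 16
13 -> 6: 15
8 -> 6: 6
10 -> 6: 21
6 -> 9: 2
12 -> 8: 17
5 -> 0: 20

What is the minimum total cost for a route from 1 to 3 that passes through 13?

Best 1 to 13: 1 → 9 → 11 → 13 costing 49
Shortest 13→3: 13 → 6 → 2 → 3 = 38
Total via 13: 49 + 38 = 87.

87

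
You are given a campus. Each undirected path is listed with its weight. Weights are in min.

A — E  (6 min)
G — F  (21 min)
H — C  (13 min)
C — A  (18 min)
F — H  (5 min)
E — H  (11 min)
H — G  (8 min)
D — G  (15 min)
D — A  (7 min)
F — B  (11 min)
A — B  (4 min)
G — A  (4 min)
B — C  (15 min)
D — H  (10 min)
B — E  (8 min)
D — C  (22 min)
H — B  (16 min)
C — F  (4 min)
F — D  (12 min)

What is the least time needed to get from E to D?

13 min

Enumerating some paths:
E - A - D: 6+7 = 13
E - B - A - D: 8+4+7 = 19
E - A - G - D: 6+4+15 = 25
E - H - D: 11+10 = 21
The minimum is 13 min via E - A - D.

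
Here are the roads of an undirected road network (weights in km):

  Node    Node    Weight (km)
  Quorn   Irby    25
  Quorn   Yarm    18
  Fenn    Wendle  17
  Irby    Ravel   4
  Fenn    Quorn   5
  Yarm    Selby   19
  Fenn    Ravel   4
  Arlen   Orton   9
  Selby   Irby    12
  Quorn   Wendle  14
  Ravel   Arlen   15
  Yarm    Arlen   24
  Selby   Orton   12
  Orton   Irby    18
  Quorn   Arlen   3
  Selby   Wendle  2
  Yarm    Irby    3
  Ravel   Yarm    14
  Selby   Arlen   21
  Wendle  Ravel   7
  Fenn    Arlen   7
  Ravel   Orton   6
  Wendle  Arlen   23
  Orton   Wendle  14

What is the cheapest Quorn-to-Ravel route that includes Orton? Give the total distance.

18 km

Shortest Quorn→Orton: Quorn–Arlen–Orton = 12
Best Orton to Ravel: Orton–Ravel costing 6
Total via Orton: 12 + 6 = 18 km.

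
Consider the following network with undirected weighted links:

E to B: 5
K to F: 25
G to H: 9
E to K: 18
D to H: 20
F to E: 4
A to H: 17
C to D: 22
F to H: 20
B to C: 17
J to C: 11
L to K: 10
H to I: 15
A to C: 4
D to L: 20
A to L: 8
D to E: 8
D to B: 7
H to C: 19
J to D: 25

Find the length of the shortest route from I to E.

Shortest distances from I:
I: 0
H: 15  (via I)
G: 24  (via H)
A: 32  (via H)
C: 34  (via H)
D: 35  (via H)
F: 35  (via H)
E: 39  (via F)
Shortest route: I → H → F → E = 39.

39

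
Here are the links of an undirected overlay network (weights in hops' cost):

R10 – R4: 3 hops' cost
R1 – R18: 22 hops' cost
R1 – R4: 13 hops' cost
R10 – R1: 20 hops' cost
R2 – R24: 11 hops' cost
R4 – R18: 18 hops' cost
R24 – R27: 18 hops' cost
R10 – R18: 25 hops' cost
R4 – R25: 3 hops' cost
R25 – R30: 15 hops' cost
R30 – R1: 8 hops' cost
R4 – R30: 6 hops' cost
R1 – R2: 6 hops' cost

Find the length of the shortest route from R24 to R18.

Compare a few routes:
R24 - R2 - R1 - R18: 11+6+22 = 39
R24 - R2 - R1 - R4 - R18: 11+6+13+18 = 48
R24 - R2 - R1 - R4 - R10 - R18: 11+6+13+3+25 = 58
R24 - R2 - R1 - R30 - R4 - R18: 11+6+8+6+18 = 49
Cheapest is R24 - R2 - R1 - R18 at 39 hops' cost.

39 hops' cost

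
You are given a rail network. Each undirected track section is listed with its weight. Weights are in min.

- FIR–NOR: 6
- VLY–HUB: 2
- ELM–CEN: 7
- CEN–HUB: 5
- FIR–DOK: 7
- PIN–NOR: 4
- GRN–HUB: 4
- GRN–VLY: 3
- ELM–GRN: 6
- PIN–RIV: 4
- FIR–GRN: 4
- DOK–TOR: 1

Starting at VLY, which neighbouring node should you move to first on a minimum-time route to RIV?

GRN

Enumerating some paths:
VLY–HUB–GRN–FIR–NOR–PIN–RIV: 2+4+4+6+4+4 = 24
VLY–GRN–FIR–NOR–PIN–RIV: 3+4+6+4+4 = 21
Cheapest is VLY–GRN–FIR–NOR–PIN–RIV at 21 min.
So from VLY the first move is to GRN.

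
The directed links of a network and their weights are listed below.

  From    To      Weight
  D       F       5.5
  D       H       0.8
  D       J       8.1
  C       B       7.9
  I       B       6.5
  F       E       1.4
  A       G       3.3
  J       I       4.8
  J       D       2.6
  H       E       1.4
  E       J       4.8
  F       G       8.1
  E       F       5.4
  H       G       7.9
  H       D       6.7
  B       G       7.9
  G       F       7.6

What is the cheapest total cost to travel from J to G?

11.3

Running Dijkstra from J:
J: 0
D: 2.6  (via J)
H: 3.4  (via D)
E: 4.8  (via H)
I: 4.8  (via J)
F: 8.1  (via D)
B: 11.3  (via I)
G: 11.3  (via H)
Shortest route: J–D–H–G = 11.3.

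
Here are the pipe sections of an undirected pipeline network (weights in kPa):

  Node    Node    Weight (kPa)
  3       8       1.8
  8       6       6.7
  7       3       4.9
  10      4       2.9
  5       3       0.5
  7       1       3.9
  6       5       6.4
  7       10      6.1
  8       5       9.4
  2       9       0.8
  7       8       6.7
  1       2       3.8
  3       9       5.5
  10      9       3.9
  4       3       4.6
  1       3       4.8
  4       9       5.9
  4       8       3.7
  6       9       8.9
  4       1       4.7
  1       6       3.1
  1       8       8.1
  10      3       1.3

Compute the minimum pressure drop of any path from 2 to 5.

6.5 kPa

Compare a few routes:
2 - 1 - 3 - 5: 3.8+4.8+0.5 = 9.1
2 - 9 - 3 - 5: 0.8+5.5+0.5 = 6.8
2 - 9 - 10 - 3 - 5: 0.8+3.9+1.3+0.5 = 6.5
The minimum is 6.5 kPa via 2 - 9 - 10 - 3 - 5.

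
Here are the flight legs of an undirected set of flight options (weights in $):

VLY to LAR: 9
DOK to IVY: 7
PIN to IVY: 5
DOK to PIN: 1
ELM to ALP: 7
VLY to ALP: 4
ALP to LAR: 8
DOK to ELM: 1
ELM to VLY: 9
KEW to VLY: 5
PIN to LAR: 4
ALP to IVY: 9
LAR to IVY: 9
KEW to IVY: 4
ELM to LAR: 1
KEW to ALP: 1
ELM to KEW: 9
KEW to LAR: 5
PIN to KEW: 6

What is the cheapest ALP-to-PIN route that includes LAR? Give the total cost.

Shortest ALP→LAR: ALP–KEW–LAR = 6
Shortest LAR→PIN: LAR–ELM–DOK–PIN = 3
Total via LAR: 6 + 3 = $9.

$9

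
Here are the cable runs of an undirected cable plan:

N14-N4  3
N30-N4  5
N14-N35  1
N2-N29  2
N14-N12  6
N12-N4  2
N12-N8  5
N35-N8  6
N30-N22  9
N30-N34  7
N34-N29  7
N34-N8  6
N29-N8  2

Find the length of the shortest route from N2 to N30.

Running Dijkstra from N2:
N2: 0
N29: 2  (via N2)
N8: 4  (via N29)
N34: 9  (via N29)
N12: 9  (via N8)
N35: 10  (via N8)
N14: 11  (via N35)
N4: 11  (via N12)
N30: 16  (via N34)
Shortest route: N2–N29–N34–N30 = 16.

16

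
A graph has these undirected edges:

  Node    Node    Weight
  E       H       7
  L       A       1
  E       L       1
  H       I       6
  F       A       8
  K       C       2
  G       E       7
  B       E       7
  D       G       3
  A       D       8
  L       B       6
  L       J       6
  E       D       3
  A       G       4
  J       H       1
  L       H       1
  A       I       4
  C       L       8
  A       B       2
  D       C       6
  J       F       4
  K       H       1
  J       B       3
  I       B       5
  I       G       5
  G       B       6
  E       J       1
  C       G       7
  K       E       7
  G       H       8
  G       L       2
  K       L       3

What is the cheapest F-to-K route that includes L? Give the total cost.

8

Shortest F→L: F–J–E–L = 6
Best L to K: L–H–K costing 2
Total via L: 6 + 2 = 8.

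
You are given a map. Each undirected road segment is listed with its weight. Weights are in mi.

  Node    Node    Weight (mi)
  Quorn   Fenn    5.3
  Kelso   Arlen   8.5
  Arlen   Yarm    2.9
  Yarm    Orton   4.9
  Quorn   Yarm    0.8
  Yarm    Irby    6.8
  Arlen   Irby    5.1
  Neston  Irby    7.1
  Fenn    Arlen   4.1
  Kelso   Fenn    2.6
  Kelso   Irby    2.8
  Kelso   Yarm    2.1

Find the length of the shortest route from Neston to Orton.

16.9 mi

Shortest distances from Neston:
Neston: 0
Irby: 7.1  (via Neston)
Kelso: 9.9  (via Irby)
Yarm: 12  (via Kelso)
Arlen: 12.2  (via Irby)
Fenn: 12.5  (via Kelso)
Quorn: 12.8  (via Yarm)
Orton: 16.9  (via Yarm)
Shortest route: Neston → Irby → Kelso → Yarm → Orton = 16.9 mi.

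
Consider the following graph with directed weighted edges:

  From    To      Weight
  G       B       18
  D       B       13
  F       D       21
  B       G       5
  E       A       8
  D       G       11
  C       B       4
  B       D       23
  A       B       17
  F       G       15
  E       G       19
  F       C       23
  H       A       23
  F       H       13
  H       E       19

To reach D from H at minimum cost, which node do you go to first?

Compare a few routes:
H - E - A - B - D: 19+8+17+23 = 67
H - A - B - D: 23+17+23 = 63
H - E - G - B - D: 19+19+18+23 = 79
The minimum is 63 via H - A - B - D.
So from H the first move is to A.

A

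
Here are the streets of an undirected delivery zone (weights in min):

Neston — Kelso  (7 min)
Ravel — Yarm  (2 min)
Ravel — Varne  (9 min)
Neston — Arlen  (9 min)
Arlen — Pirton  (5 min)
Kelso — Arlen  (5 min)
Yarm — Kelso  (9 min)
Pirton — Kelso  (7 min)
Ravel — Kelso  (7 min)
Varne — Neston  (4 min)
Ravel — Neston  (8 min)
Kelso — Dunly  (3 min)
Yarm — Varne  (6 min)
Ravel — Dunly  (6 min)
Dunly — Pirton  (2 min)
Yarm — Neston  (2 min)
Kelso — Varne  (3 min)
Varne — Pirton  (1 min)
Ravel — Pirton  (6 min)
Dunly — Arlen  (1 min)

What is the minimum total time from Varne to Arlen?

4 min

Compare a few routes:
Varne - Pirton - Dunly - Arlen: 1+2+1 = 4
Varne - Kelso - Arlen: 3+5 = 8
Varne - Pirton - Arlen: 1+5 = 6
Varne - Kelso - Dunly - Arlen: 3+3+1 = 7
Cheapest is Varne - Pirton - Dunly - Arlen at 4 min.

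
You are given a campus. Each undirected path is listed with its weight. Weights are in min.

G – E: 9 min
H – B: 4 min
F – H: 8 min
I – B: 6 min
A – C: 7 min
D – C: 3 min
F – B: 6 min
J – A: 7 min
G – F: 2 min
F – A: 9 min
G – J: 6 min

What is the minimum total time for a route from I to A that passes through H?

Shortest I→H: I–B–H = 10
Best H to A: H–F–A costing 17
Total via H: 10 + 17 = 27 min.

27 min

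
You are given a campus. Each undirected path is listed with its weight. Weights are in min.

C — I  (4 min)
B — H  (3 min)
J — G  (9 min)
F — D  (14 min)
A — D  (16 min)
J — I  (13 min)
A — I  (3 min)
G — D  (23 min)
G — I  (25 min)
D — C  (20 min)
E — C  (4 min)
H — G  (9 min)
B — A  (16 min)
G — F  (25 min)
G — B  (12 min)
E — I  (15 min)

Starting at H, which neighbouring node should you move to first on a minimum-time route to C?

Candidate routes:
H–B–A–I–C: 3+16+3+4 = 26
H–G–J–I–C: 9+9+13+4 = 35
Cheapest is H–B–A–I–C at 26 min.
So from H the first move is to B.

B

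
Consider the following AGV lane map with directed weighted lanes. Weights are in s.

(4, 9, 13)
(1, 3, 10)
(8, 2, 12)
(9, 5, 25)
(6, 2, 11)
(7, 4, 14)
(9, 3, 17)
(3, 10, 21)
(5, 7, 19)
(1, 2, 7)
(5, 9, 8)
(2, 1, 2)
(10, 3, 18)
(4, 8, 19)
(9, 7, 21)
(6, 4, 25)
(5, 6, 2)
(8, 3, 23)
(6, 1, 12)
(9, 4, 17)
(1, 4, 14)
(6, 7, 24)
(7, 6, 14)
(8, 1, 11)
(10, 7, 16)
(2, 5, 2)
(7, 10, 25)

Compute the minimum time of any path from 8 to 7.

Running Dijkstra from 8:
8: 0
1: 11  (via 8)
2: 12  (via 8)
5: 14  (via 2)
6: 16  (via 5)
3: 21  (via 1)
9: 22  (via 5)
4: 25  (via 1)
7: 33  (via 5)
Shortest route: 8–2–5–7 = 33 s.

33 s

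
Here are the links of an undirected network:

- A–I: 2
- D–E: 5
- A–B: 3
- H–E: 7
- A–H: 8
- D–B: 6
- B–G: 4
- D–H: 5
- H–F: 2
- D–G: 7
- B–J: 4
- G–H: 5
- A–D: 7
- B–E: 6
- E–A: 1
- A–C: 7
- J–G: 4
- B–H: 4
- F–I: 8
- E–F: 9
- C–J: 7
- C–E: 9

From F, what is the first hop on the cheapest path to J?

H

Enumerating some paths:
F - H - B - J: 2+4+4 = 10
F - H - B - G - J: 2+4+4+4 = 14
F - H - G - J: 2+5+4 = 11
The minimum is 10 via F - H - B - J.
So from F the first move is to H.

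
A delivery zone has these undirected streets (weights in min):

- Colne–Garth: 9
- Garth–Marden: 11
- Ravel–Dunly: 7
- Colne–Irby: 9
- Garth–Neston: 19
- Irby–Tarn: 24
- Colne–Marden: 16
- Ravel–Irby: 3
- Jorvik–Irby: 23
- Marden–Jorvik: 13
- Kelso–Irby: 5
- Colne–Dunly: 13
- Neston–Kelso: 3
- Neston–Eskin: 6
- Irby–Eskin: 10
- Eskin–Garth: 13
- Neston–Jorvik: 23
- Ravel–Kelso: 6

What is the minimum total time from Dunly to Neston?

16 min

Running Dijkstra from Dunly:
Dunly: 0
Ravel: 7  (via Dunly)
Irby: 10  (via Ravel)
Kelso: 13  (via Ravel)
Colne: 13  (via Dunly)
Neston: 16  (via Kelso)
Shortest route: Dunly → Ravel → Kelso → Neston = 16 min.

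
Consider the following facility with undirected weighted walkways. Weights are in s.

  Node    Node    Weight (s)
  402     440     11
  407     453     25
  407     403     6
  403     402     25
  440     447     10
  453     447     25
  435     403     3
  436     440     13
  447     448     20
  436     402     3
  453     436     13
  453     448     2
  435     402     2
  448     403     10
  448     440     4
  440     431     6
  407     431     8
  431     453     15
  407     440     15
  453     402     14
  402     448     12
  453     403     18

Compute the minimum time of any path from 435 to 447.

Candidate routes:
435 → 402 → 448 → 440 → 447: 2+12+4+10 = 28
435 → 402 → 440 → 447: 2+11+10 = 23
435 → 403 → 448 → 440 → 447: 3+10+4+10 = 27
435 → 402 → 436 → 440 → 447: 2+3+13+10 = 28
Cheapest is 435 → 402 → 440 → 447 at 23 s.

23 s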